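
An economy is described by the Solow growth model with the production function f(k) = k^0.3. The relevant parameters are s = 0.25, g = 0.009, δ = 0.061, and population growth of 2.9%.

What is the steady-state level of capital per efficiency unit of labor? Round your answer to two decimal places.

In steady state, investment equals break-even investment: s·k^α = (n + g + δ)·k.
Rearranging, k^(1−α) = s / (n + g + δ).
k^0.7 = 0.25 / (0.029 + 0.009 + 0.061) = 0.25 / 0.099 = 2.5253
k* = 2.5253^(1/0.7) ≈ 3.7561

k* = 3.76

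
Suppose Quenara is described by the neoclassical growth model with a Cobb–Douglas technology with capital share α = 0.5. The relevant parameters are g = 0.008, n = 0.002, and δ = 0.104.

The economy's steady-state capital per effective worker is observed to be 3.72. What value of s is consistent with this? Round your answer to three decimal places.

s ≈ 0.220

At the steady state, Δk = 0, so s·k^α = (n + g + δ)·k.
So s / (n + g + δ) = (k*)^(1−α) = 3.72^0.5 = 1.9287.
Therefore s = 1.9287 × (n + g + δ) = 1.9287 × 0.114 = 0.2199.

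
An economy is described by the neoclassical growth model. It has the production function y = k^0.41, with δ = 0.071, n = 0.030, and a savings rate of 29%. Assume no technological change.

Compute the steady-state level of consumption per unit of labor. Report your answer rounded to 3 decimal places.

c* ≈ 1.478

At the steady state, Δk = 0, so s·k^α = (n + δ)·k.
Dividing both sides by k: k^(1−α) = s / (n + δ).
k^0.59 = 0.29 / (0.030 + 0.071) = 0.29 / 0.101 = 2.8713
k* = 2.8713^(1/0.59) ≈ 5.9759
y* = (k*)^α = 5.9759^0.41 ≈ 2.0813
c* = (1 − s)·y* = (1 − 0.29) × 2.0813 ≈ 1.4777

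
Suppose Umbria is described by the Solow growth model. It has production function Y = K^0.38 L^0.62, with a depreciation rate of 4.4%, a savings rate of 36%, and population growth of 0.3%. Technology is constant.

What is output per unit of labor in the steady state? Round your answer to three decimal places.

y* ≈ 3.483

Steady state requires s·f(k) = (n + δ)·k, i.e. s·k^α = (n + δ)·k.
Rearranging, k^(1−α) = s / (n + δ).
k^0.62 = 0.36 / (0.003 + 0.044) = 0.36 / 0.047 = 7.6596
k* = 7.6596^(1/0.62) ≈ 26.6771
y* = (k*)^α = 26.6771^0.38 ≈ 3.4828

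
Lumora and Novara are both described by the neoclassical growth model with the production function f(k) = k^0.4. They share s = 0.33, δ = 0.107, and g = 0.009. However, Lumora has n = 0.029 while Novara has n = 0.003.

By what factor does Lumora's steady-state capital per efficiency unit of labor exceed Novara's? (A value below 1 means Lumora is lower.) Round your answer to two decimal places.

Steady-state k* = [s/(n + g + δ)]^(1/(1−α)), so the ratio is [ (s_L/(n + g + δ)_L) / (s_N/(n + g + δ)_N) ]^1.6667.
s_L/(n + g + δ)_L = 0.33/0.145 = 2.2759; s_N/(n + g + δ)_N = 0.33/0.119 = 2.7731.
Ratio = (2.2759/2.7731)^1.6667 = 0.8207^1.6667 ≈ 0.7194

k*_L / k*_N ≈ 0.72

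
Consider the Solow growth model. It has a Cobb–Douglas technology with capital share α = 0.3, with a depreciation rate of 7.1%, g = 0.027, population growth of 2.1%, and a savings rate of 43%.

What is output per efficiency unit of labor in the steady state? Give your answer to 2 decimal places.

Steady state requires s·f(k) = (n + g + δ)·k, i.e. s·k^α = (n + g + δ)·k.
Dividing both sides by k: k^(1−α) = s / (n + g + δ).
k^0.7 = 0.43 / (0.021 + 0.027 + 0.071) = 0.43 / 0.119 = 3.6134
k* = 3.6134^(1/0.7) ≈ 6.2665
y* = (k*)^α = 6.2665^0.3 ≈ 1.7342

y* ≈ 1.73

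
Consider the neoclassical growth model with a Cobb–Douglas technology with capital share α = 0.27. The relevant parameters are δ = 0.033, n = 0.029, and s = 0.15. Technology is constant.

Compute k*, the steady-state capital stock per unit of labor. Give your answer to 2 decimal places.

Steady state requires s·f(k) = (n + δ)·k, i.e. s·k^α = (n + δ)·k.
Rearranging, k^(1−α) = s / (n + δ).
k^0.73 = 0.15 / (0.029 + 0.033) = 0.15 / 0.062 = 2.4194
k* = 2.4194^(1/0.73) ≈ 3.3545

k* ≈ 3.35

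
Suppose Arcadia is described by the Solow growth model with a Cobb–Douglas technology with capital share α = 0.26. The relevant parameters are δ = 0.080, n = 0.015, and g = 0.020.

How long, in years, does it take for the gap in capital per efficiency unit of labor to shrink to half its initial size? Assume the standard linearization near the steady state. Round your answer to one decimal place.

Near the steady state the convergence rate is λ = (1 − α)(n + g + δ).
λ = (1 − 0.26) × 0.115 = 0.74 × 0.115 = 0.0851
Half-life = ln 2 / λ = 0.6931 / 0.0851 ≈ 8.14 years

half-life ≈ 8.1 years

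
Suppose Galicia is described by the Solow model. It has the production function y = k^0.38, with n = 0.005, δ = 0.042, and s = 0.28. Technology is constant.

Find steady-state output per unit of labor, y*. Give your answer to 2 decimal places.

y* ≈ 2.99

Steady state requires s·f(k) = (n + δ)·k, i.e. s·k^α = (n + δ)·k.
Dividing both sides by k: k^(1−α) = s / (n + δ).
k^0.62 = 0.28 / (0.005 + 0.042) = 0.28 / 0.047 = 5.9574
k* = 5.9574^(1/0.62) ≈ 17.7865
y* = (k*)^α = 17.7865^0.38 ≈ 2.9856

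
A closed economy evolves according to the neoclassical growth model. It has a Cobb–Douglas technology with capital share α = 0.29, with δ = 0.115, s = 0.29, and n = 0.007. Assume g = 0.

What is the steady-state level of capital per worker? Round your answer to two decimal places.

In steady state, investment equals break-even investment: s·k^α = (n + δ)·k.
Dividing both sides by k: k^(1−α) = s / (n + δ).
k^0.71 = 0.29 / (0.007 + 0.115) = 0.29 / 0.122 = 2.3770
k* = 2.3770^(1/0.71) ≈ 3.3855

k* = 3.39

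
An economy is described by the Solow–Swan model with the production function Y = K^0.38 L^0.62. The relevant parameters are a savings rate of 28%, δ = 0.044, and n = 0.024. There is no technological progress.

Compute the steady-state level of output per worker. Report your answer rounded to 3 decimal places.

y* = 2.381

In steady state, investment equals break-even investment: s·k^α = (n + δ)·k.
Dividing both sides by k: k^(1−α) = s / (n + δ).
k^0.62 = 0.28 / (0.024 + 0.044) = 0.28 / 0.068 = 4.1176
k* = 4.1176^(1/0.62) ≈ 9.8031
y* = (k*)^α = 9.8031^0.38 ≈ 2.3808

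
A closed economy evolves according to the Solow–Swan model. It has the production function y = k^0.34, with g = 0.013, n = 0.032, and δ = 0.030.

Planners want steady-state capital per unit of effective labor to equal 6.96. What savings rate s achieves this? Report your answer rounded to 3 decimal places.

In steady state, investment equals break-even investment: s·k^α = (n + g + δ)·k.
So s / (n + g + δ) = (k*)^(1−α) = 6.96^0.66 = 3.5985.
Therefore s = 3.5985 × (n + g + δ) = 3.5985 × 0.075 = 0.2699.

s ≈ 0.270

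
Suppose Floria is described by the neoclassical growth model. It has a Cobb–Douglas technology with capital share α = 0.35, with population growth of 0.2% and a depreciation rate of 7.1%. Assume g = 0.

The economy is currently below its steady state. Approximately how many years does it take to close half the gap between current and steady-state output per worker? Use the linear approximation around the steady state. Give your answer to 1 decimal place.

Near the steady state the convergence rate is λ = (1 − α)(n + δ).
λ = (1 − 0.35) × 0.073 = 0.65 × 0.073 = 0.04745
Half-life = ln 2 / λ = 0.6931 / 0.04745 ≈ 14.61 years

t_½ ≈ 14.6 years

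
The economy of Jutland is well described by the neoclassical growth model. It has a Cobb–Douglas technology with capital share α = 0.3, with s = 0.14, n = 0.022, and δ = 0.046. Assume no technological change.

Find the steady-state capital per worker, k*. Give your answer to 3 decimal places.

At the steady state, Δk = 0, so s·k^α = (n + δ)·k.
Rearranging, k^(1−α) = s / (n + δ).
k^0.7 = 0.14 / (0.022 + 0.046) = 0.14 / 0.068 = 2.0588
k* = 2.0588^(1/0.7) ≈ 2.8056

k* = 2.806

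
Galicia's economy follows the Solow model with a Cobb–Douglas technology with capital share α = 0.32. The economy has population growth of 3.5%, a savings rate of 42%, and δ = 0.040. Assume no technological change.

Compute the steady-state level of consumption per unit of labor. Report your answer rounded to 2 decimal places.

c* ≈ 1.30

In steady state, investment equals break-even investment: s·k^α = (n + δ)·k.
Dividing both sides by k: k^(1−α) = s / (n + δ).
k^0.68 = 0.42 / (0.035 + 0.040) = 0.42 / 0.075 = 5.6000
k* = 5.6000^(1/0.68) ≈ 12.5973
y* = (k*)^α = 12.5973^0.32 ≈ 2.2495
c* = (1 − s)·y* = (1 − 0.42) × 2.2495 ≈ 1.3047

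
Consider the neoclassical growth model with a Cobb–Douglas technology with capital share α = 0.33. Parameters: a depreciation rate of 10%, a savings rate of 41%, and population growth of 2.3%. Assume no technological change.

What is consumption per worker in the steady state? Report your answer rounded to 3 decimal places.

Steady state requires s·f(k) = (n + δ)·k, i.e. s·k^α = (n + δ)·k.
Dividing both sides by k: k^(1−α) = s / (n + δ).
k^0.67 = 0.41 / (0.023 + 0.100) = 0.41 / 0.123 = 3.3333
k* = 3.3333^(1/0.67) ≈ 6.0313
y* = (k*)^α = 6.0313^0.33 ≈ 1.8094
c* = (1 − s)·y* = (1 − 0.41) × 1.8094 ≈ 1.0675

c* = 1.068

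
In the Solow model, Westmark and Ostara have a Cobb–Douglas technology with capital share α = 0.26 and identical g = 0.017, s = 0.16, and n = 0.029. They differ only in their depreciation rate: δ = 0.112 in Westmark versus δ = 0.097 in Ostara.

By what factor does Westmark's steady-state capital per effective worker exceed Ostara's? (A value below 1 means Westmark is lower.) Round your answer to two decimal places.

k*_W / k*_O ≈ 0.87

Steady-state k* = [s/(n + g + δ)]^(1/(1−α)), so the ratio is [ (s_W/(n + g + δ)_W) / (s_O/(n + g + δ)_O) ]^1.3514.
s_W/(n + g + δ)_W = 0.16/0.158 = 1.0127; s_O/(n + g + δ)_O = 0.16/0.143 = 1.1189.
Ratio = (1.0127/1.1189)^1.3514 = 0.9051^1.3514 ≈ 0.8739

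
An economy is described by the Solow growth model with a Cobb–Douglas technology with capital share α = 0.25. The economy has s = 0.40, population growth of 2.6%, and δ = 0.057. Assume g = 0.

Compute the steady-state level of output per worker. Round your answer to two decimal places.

y* = 1.69

In steady state, investment equals break-even investment: s·k^α = (n + δ)·k.
Dividing both sides by k: k^(1−α) = s / (n + δ).
k^0.75 = 0.40 / (0.026 + 0.057) = 0.40 / 0.083 = 4.8193
k* = 4.8193^(1/0.75) ≈ 8.1404
y* = (k*)^α = 8.1404^0.25 ≈ 1.6891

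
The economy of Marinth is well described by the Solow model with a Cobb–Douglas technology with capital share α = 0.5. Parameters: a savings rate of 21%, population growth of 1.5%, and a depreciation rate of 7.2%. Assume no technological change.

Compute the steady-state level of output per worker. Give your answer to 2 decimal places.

Steady state requires s·f(k) = (n + δ)·k, i.e. s·k^α = (n + δ)·k.
Dividing both sides by k: k^(1−α) = s / (n + δ).
k^0.5 = 0.21 / (0.015 + 0.072) = 0.21 / 0.087 = 2.4138
k* = 2.4138^(1/0.5) ≈ 5.8264
y* = (k*)^α = 5.8264^0.5 ≈ 2.4138

y* ≈ 2.41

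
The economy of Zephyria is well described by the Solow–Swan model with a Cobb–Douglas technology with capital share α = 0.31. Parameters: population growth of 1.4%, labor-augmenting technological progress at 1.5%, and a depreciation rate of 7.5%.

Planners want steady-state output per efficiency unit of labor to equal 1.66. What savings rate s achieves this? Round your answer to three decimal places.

In steady state, investment equals break-even investment: s·k^α = (n + g + δ)·k.
Since y* = [s/(n + g + δ)]^(α/(1−α)), we have s/(n + g + δ) = (y*)^((1−α)/α) = 1.66^2.2258 = 3.0897.
Therefore s = 3.0897 × (n + g + δ) = 3.0897 × 0.104 = 0.3213.

s ≈ 0.321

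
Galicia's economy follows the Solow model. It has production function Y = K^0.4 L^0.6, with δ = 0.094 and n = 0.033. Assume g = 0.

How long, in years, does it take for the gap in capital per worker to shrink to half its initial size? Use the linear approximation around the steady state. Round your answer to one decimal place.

t_½ ≈ 9.1 years

Near the steady state the convergence rate is λ = (1 − α)(n + δ).
λ = (1 − 0.4) × 0.127 = 0.6 × 0.127 = 0.0762
Half-life = ln 2 / λ = 0.6931 / 0.0762 ≈ 9.10 years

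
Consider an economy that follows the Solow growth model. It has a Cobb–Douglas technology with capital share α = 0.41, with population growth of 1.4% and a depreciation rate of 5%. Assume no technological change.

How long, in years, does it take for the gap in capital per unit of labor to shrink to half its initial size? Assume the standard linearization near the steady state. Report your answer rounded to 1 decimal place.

t_½ ≈ 18.4 years

Near the steady state the convergence rate is λ = (1 − α)(n + δ).
λ = (1 − 0.41) × 0.064 = 0.59 × 0.064 = 0.03776
Half-life = ln 2 / λ = 0.6931 / 0.03776 ≈ 18.36 years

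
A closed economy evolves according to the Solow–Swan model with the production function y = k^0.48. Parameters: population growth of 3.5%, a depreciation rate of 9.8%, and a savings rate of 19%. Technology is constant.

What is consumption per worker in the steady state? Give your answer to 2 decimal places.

Steady state requires s·f(k) = (n + δ)·k, i.e. s·k^α = (n + δ)·k.
Dividing both sides by k: k^(1−α) = s / (n + δ).
k^0.52 = 0.19 / (0.035 + 0.098) = 0.19 / 0.133 = 1.4286
k* = 1.4286^(1/0.52) ≈ 1.9857
y* = (k*)^α = 1.9857^0.48 ≈ 1.3899
c* = (1 − s)·y* = (1 − 0.19) × 1.3899 ≈ 1.1258

c* = 1.13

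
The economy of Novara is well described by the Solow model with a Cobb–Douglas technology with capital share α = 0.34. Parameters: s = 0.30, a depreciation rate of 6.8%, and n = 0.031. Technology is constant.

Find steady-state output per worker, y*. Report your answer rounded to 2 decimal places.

In steady state, investment equals break-even investment: s·k^α = (n + δ)·k.
Rearranging, k^(1−α) = s / (n + δ).
k^0.66 = 0.30 / (0.031 + 0.068) = 0.30 / 0.099 = 3.0303
k* = 3.0303^(1/0.66) ≈ 5.3644
y* = (k*)^α = 5.3644^0.34 ≈ 1.7703

y* ≈ 1.77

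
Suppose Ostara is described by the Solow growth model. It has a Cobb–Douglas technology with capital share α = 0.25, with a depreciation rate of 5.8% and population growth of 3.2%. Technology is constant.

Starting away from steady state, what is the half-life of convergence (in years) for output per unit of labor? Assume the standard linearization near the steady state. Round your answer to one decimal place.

Near the steady state the convergence rate is λ = (1 − α)(n + δ).
λ = (1 − 0.25) × 0.090 = 0.75 × 0.090 = 0.0675
Half-life = ln 2 / λ = 0.6931 / 0.0675 ≈ 10.27 years

half-life ≈ 10.3 years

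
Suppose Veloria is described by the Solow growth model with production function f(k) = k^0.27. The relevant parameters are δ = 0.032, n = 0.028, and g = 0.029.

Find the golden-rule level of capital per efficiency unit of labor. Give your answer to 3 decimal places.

The golden rule sets f'(k) = n + g + δ, i.e. α·k^(α−1) = n + g + δ.
So k^(1−α) = α / (n + g + δ) = 0.27 / 0.089 = 3.0337.
k_gold = 3.0337^(1/0.73) ≈ 4.5734

k_gold ≈ 4.573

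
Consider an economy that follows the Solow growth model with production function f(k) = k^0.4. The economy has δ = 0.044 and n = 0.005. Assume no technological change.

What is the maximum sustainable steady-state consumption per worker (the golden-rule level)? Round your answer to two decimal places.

At the golden rule, f'(k) = n + δ, so α·k^(α−1) = n + δ and k_gold = (α/(n + δ))^(1/(1−α)).
k_gold = (0.4/0.049)^(1/0.6) = 8.1633^1.6667 ≈ 33.0984
c_gold = f(k_gold) − (n + δ)·k_gold = 4.0544 − 0.049×33.0984 ≈ 2.4326

c_gold ≈ 2.43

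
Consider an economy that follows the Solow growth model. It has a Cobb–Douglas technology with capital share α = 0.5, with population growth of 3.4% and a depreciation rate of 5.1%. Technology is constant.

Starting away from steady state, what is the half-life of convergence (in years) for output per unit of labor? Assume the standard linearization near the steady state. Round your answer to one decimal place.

Near the steady state the convergence rate is λ = (1 − α)(n + δ).
λ = (1 − 0.5) × 0.085 = 0.5 × 0.085 = 0.0425
Half-life = ln 2 / λ = 0.6931 / 0.0425 ≈ 16.31 years

about 16.3 years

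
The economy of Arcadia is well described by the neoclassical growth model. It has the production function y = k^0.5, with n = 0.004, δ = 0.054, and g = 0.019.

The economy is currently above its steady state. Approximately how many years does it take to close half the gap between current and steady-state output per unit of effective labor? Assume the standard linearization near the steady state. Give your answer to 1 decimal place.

Near the steady state the convergence rate is λ = (1 − α)(n + g + δ).
λ = (1 − 0.5) × 0.077 = 0.5 × 0.077 = 0.0385
Half-life = ln 2 / λ = 0.6931 / 0.0385 ≈ 18.00 years

about 18.0 years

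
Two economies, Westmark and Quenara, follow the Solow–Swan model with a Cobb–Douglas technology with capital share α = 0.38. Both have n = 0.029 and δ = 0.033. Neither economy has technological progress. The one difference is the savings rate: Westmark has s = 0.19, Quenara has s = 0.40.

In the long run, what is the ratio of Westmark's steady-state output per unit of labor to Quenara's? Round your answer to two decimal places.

ratio ≈ 0.63

Steady-state y* = [s/(n + δ)]^(α/(1−α)), so the ratio is [ (s_W/(n + δ)_W) / (s_Q/(n + δ)_Q) ]^0.6129.
s_W/(n + δ)_W = 0.19/0.062 = 3.0645; s_Q/(n + δ)_Q = 0.40/0.062 = 6.4516.
Ratio = (3.0645/6.4516)^0.6129 = 0.4750^0.6129 ≈ 0.6336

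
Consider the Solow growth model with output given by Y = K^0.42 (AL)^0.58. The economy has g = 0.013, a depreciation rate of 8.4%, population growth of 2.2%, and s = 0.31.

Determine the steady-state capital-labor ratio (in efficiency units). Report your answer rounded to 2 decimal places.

Steady state requires s·f(k) = (n + g + δ)·k, i.e. s·k^α = (n + g + δ)·k.
Dividing both sides by k: k^(1−α) = s / (n + g + δ).
k^0.58 = 0.31 / (0.022 + 0.013 + 0.084) = 0.31 / 0.119 = 2.6050
k* = 2.6050^(1/0.58) ≈ 5.2109

k* ≈ 5.21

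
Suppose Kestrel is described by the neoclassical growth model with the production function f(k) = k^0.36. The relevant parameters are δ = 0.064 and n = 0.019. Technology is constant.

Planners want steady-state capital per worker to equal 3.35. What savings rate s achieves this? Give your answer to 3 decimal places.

s ≈ 0.180

Steady state requires s·f(k) = (n + δ)·k, i.e. s·k^α = (n + δ)·k.
So s / (n + δ) = (k*)^(1−α) = 3.35^0.64 = 2.1678.
Therefore s = 2.1678 × (n + δ) = 2.1678 × 0.083 = 0.1799.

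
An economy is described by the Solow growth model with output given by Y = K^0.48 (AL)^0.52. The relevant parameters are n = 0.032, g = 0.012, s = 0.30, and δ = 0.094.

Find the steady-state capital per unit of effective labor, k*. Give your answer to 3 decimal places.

In steady state, investment equals break-even investment: s·k^α = (n + g + δ)·k.
Dividing both sides by k: k^(1−α) = s / (n + g + δ).
k^0.52 = 0.30 / (0.032 + 0.012 + 0.094) = 0.30 / 0.138 = 2.1739
k* = 2.1739^(1/0.52) ≈ 4.4518

k* = 4.452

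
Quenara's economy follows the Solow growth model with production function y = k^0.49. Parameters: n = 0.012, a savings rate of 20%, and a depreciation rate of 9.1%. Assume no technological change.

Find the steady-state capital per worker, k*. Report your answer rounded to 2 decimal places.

k* = 3.67

In steady state, investment equals break-even investment: s·k^α = (n + δ)·k.
Dividing both sides by k: k^(1−α) = s / (n + δ).
k^0.51 = 0.20 / (0.012 + 0.091) = 0.20 / 0.103 = 1.9417
k* = 1.9417^(1/0.51) ≈ 3.6734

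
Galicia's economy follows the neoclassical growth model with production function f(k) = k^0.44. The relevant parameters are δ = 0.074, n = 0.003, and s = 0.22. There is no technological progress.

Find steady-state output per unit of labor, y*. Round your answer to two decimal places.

y* ≈ 2.28

Steady state requires s·f(k) = (n + δ)·k, i.e. s·k^α = (n + δ)·k.
Dividing both sides by k: k^(1−α) = s / (n + δ).
k^0.56 = 0.22 / (0.003 + 0.074) = 0.22 / 0.077 = 2.8571
k* = 2.8571^(1/0.56) ≈ 6.5186
y* = (k*)^α = 6.5186^0.44 ≈ 2.2815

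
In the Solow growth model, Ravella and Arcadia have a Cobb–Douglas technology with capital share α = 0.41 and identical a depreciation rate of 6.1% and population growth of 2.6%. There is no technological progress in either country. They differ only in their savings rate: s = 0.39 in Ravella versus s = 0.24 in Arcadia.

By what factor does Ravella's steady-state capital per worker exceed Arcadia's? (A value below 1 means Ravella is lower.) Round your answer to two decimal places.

ratio ≈ 2.28

Steady-state k* = [s/(n + δ)]^(1/(1−α)), so the ratio is [ (s_R/(n + δ)_R) / (s_A/(n + δ)_A) ]^1.6949.
s_R/(n + δ)_R = 0.39/0.087 = 4.4828; s_A/(n + δ)_A = 0.24/0.087 = 2.7586.
Ratio = (4.4828/2.7586)^1.6949 = 1.6250^1.6949 ≈ 2.2771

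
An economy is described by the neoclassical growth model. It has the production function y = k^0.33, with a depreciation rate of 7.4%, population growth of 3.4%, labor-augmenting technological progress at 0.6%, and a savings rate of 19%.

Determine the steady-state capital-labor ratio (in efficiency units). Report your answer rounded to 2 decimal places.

k* ≈ 2.14

At the steady state, Δk = 0, so s·k^α = (n + g + δ)·k.
Dividing both sides by k: k^(1−α) = s / (n + g + δ).
k^0.67 = 0.19 / (0.034 + 0.006 + 0.074) = 0.19 / 0.114 = 1.6667
k* = 1.6667^(1/0.67) ≈ 2.1435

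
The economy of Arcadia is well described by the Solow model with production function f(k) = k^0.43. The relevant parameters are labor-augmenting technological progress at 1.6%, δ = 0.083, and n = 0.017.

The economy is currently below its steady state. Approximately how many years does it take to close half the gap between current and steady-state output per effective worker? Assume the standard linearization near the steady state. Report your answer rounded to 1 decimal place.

Near the steady state the convergence rate is λ = (1 − α)(n + g + δ).
λ = (1 − 0.43) × 0.116 = 0.57 × 0.116 = 0.06612
Half-life = ln 2 / λ = 0.6931 / 0.06612 ≈ 10.48 years

half-life ≈ 10.5 years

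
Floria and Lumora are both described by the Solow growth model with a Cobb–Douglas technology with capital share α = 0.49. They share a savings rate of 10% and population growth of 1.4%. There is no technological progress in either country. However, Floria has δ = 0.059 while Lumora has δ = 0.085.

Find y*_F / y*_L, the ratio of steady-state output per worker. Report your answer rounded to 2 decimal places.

Steady-state y* = [s/(n + δ)]^(α/(1−α)), so the ratio is [ (s_F/(n + δ)_F) / (s_L/(n + δ)_L) ]^0.9608.
s_F/(n + δ)_F = 0.10/0.073 = 1.3699; s_L/(n + δ)_L = 0.10/0.099 = 1.0101.
Ratio = (1.3699/1.0101)^0.9608 = 1.3562^0.9608 ≈ 1.3401

ratio ≈ 1.34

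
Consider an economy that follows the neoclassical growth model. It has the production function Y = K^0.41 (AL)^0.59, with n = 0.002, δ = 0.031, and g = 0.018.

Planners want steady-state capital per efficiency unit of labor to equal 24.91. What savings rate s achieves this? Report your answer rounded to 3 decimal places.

Steady state requires s·f(k) = (n + g + δ)·k, i.e. s·k^α = (n + g + δ)·k.
So s / (n + g + δ) = (k*)^(1−α) = 24.91^0.59 = 6.6659.
Therefore s = 6.6659 × (n + g + δ) = 6.6659 × 0.051 = 0.3400.

s ≈ 0.340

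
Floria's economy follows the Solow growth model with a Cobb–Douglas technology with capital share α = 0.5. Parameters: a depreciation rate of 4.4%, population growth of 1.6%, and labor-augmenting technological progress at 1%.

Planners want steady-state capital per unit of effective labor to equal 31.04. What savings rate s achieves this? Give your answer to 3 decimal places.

Steady state requires s·f(k) = (n + g + δ)·k, i.e. s·k^α = (n + g + δ)·k.
So s / (n + g + δ) = (k*)^(1−α) = 31.04^0.5 = 5.5714.
Therefore s = 5.5714 × (n + g + δ) = 5.5714 × 0.070 = 0.3900.

s ≈ 0.390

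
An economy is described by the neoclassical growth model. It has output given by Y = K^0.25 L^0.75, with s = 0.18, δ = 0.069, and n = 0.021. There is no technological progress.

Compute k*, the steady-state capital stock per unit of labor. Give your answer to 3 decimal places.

In steady state, investment equals break-even investment: s·k^α = (n + δ)·k.
Dividing both sides by k: k^(1−α) = s / (n + δ).
k^0.75 = 0.18 / (0.021 + 0.069) = 0.18 / 0.090 = 2.0000
k* = 2.0000^(1/0.75) ≈ 2.5198

k* = 2.520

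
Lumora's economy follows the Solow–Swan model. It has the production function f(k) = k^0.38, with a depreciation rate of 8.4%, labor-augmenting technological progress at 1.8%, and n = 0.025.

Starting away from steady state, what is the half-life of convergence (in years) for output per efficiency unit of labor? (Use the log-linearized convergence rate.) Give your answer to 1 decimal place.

Near the steady state the convergence rate is λ = (1 − α)(n + g + δ).
λ = (1 − 0.38) × 0.127 = 0.62 × 0.127 = 0.07874
Half-life = ln 2 / λ = 0.6931 / 0.07874 ≈ 8.80 years

half-life ≈ 8.8 years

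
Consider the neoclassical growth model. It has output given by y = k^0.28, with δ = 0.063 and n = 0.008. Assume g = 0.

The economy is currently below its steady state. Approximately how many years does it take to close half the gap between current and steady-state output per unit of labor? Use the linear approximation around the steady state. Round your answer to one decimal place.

about 13.6 years

Near the steady state the convergence rate is λ = (1 − α)(n + δ).
λ = (1 − 0.28) × 0.071 = 0.72 × 0.071 = 0.05112
Half-life = ln 2 / λ = 0.6931 / 0.05112 ≈ 13.56 years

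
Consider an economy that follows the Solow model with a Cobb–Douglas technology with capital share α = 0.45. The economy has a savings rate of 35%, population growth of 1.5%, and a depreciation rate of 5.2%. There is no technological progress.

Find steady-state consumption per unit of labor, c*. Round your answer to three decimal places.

c* = 2.514

At the steady state, Δk = 0, so s·k^α = (n + δ)·k.
Dividing both sides by k: k^(1−α) = s / (n + δ).
k^0.55 = 0.35 / (0.015 + 0.052) = 0.35 / 0.067 = 5.2239
k* = 5.2239^(1/0.55) ≈ 20.2044
y* = (k*)^α = 20.2044^0.45 ≈ 3.8677
c* = (1 − s)·y* = (1 − 0.35) × 3.8677 ≈ 2.5140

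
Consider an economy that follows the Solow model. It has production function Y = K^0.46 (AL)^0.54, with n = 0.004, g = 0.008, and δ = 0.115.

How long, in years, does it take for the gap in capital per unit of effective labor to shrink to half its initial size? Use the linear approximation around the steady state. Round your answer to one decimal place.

Near the steady state the convergence rate is λ = (1 − α)(n + g + δ).
λ = (1 − 0.46) × 0.127 = 0.54 × 0.127 = 0.06858
Half-life = ln 2 / λ = 0.6931 / 0.06858 ≈ 10.11 years

about 10.1 years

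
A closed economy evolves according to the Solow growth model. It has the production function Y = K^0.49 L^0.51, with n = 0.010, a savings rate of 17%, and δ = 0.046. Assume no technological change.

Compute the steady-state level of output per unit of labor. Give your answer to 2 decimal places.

In steady state, investment equals break-even investment: s·k^α = (n + δ)·k.
Dividing both sides by k: k^(1−α) = s / (n + δ).
k^0.51 = 0.17 / (0.010 + 0.046) = 0.17 / 0.056 = 3.0357
k* = 3.0357^(1/0.51) ≈ 8.8228
y* = (k*)^α = 8.8228^0.49 ≈ 2.9063

y* ≈ 2.91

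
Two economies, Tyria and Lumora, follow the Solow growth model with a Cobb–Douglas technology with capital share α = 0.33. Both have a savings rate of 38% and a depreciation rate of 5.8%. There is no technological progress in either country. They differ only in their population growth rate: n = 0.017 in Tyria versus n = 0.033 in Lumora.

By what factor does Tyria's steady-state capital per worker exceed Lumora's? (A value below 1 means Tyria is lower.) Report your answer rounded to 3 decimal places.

Steady-state k* = [s/(n + δ)]^(1/(1−α)), so the ratio is [ (s_T/(n + δ)_T) / (s_L/(n + δ)_L) ]^1.4925.
s_T/(n + δ)_T = 0.38/0.075 = 5.0667; s_L/(n + δ)_L = 0.38/0.091 = 4.1758.
Ratio = (5.0667/4.1758)^1.4925 = 1.2133^1.4925 ≈ 1.3345

k*_T / k*_L ≈ 1.335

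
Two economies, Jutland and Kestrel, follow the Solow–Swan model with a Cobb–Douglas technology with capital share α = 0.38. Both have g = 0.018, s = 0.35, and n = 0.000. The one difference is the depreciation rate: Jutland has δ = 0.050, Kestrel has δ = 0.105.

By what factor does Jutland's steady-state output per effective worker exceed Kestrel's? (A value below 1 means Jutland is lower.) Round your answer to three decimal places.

Steady-state y* = [s/(n + g + δ)]^(α/(1−α)), so the ratio is [ (s_J/(n + g + δ)_J) / (s_K/(n + g + δ)_K) ]^0.6129.
s_J/(n + g + δ)_J = 0.35/0.068 = 5.1471; s_K/(n + g + δ)_K = 0.35/0.123 = 2.8455.
Ratio = (5.1471/2.8455)^0.6129 = 1.8089^0.6129 ≈ 1.4380

y*_J / y*_K ≈ 1.438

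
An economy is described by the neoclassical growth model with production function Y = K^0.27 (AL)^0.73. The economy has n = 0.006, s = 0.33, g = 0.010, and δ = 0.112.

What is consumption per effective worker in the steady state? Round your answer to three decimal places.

c* ≈ 0.951

In steady state, investment equals break-even investment: s·k^α = (n + g + δ)·k.
Dividing both sides by k: k^(1−α) = s / (n + g + δ).
k^0.73 = 0.33 / (0.006 + 0.010 + 0.112) = 0.33 / 0.128 = 2.5781
k* = 2.5781^(1/0.73) ≈ 3.6595
y* = (k*)^α = 3.6595^0.27 ≈ 1.4195
c* = (1 − s)·y* = (1 − 0.33) × 1.4195 ≈ 0.9511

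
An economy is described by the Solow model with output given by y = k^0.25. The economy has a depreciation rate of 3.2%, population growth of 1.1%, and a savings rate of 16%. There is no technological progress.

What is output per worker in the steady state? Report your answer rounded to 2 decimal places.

In steady state, investment equals break-even investment: s·k^α = (n + δ)·k.
Rearranging, k^(1−α) = s / (n + δ).
k^0.75 = 0.16 / (0.011 + 0.032) = 0.16 / 0.043 = 3.7209
k* = 3.7209^(1/0.75) ≈ 5.7659
y* = (k*)^α = 5.7659^0.25 ≈ 1.5496

y* ≈ 1.55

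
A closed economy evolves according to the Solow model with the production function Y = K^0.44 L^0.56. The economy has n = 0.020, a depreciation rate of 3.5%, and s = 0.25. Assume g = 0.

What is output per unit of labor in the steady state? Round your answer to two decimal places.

At the steady state, Δk = 0, so s·k^α = (n + δ)·k.
Rearranging, k^(1−α) = s / (n + δ).
k^0.56 = 0.25 / (0.020 + 0.035) = 0.25 / 0.055 = 4.5455
k* = 4.5455^(1/0.56) ≈ 14.9366
y* = (k*)^α = 14.9366^0.44 ≈ 3.2860

y* = 3.29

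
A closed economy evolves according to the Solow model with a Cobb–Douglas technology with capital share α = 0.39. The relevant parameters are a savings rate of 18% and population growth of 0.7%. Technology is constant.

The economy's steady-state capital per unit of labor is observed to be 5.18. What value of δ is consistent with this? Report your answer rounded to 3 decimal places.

δ ≈ 0.059

In steady state, investment equals break-even investment: s·k^α = (n + δ)·k.
So s / (n + δ) = (k*)^(1−α) = 5.18^0.61 = 2.7274.
Therefore n + δ = s / 2.7274 = 0.18 / 2.7274 = 0.0660, so δ = 0.0660 − 0.007 = 0.0590.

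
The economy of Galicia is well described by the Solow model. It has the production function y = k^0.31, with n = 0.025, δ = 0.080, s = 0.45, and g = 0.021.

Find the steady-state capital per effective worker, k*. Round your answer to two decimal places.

Steady state requires s·f(k) = (n + g + δ)·k, i.e. s·k^α = (n + g + δ)·k.
Rearranging, k^(1−α) = s / (n + g + δ).
k^0.69 = 0.45 / (0.025 + 0.021 + 0.080) = 0.45 / 0.126 = 3.5714
k* = 3.5714^(1/0.69) ≈ 6.3273

k* = 6.33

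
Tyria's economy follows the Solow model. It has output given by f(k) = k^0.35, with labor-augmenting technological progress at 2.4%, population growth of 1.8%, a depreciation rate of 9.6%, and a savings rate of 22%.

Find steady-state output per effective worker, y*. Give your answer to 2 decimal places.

y* = 1.29

In steady state, investment equals break-even investment: s·k^α = (n + g + δ)·k.
Dividing both sides by k: k^(1−α) = s / (n + g + δ).
k^0.65 = 0.22 / (0.018 + 0.024 + 0.096) = 0.22 / 0.138 = 1.5942
k* = 1.5942^(1/0.65) ≈ 2.0493
y* = (k*)^α = 2.0493^0.35 ≈ 1.2855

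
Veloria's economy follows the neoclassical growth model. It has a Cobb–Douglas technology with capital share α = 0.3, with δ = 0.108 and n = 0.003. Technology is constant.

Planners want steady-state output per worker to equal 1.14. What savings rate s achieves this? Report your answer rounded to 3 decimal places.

Steady state requires s·f(k) = (n + δ)·k, i.e. s·k^α = (n + δ)·k.
Since y* = [s/(n + δ)]^(α/(1−α)), we have s/(n + δ) = (y*)^((1−α)/α) = 1.14^2.3333 = 1.3576.
Therefore s = 1.3576 × (n + δ) = 1.3576 × 0.111 = 0.1507.

s ≈ 0.151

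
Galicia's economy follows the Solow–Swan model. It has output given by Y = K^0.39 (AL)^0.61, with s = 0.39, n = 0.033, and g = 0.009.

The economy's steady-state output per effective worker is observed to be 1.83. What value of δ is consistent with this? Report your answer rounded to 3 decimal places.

δ ≈ 0.110

At the steady state, Δk = 0, so s·k^α = (n + g + δ)·k.
Since y* = [s/(n + g + δ)]^(α/(1−α)), we have s/(n + g + δ) = (y*)^((1−α)/α) = 1.83^1.5641 = 2.5734.
Therefore n + g + δ = s / 2.5734 = 0.39 / 2.5734 = 0.1516, so δ = 0.1516 − 0.042 = 0.1096.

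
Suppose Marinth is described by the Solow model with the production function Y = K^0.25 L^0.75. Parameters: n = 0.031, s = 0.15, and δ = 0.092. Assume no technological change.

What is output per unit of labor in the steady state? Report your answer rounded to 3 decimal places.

At the steady state, Δk = 0, so s·k^α = (n + δ)·k.
Dividing both sides by k: k^(1−α) = s / (n + δ).
k^0.75 = 0.15 / (0.031 + 0.092) = 0.15 / 0.123 = 1.2195
k* = 1.2195^(1/0.75) ≈ 1.3029
y* = (k*)^α = 1.3029^0.25 ≈ 1.0684

y* ≈ 1.068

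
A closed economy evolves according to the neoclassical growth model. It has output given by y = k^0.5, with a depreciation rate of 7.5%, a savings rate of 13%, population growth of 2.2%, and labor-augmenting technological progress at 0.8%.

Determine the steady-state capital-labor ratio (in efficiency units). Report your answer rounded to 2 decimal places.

k* ≈ 1.53

In steady state, investment equals break-even investment: s·k^α = (n + g + δ)·k.
Dividing both sides by k: k^(1−α) = s / (n + g + δ).
k^0.5 = 0.13 / (0.022 + 0.008 + 0.075) = 0.13 / 0.105 = 1.2381
k* = 1.2381^(1/0.5) ≈ 1.5329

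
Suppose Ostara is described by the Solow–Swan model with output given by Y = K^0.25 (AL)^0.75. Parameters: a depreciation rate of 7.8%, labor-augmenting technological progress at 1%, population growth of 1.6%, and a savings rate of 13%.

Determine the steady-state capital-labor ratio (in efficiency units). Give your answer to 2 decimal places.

Steady state requires s·f(k) = (n + g + δ)·k, i.e. s·k^α = (n + g + δ)·k.
Rearranging, k^(1−α) = s / (n + g + δ).
k^0.75 = 0.13 / (0.016 + 0.010 + 0.078) = 0.13 / 0.104 = 1.2500
k* = 1.2500^(1/0.75) ≈ 1.3465

k* ≈ 1.35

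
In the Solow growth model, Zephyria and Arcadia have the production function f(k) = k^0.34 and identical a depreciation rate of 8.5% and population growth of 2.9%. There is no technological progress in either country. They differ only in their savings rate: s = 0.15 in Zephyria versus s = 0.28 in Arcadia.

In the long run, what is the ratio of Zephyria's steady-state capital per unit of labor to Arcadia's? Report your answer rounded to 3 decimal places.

Steady-state k* = [s/(n + δ)]^(1/(1−α)), so the ratio is [ (s_Z/(n + δ)_Z) / (s_A/(n + δ)_A) ]^1.5152.
s_Z/(n + δ)_Z = 0.15/0.114 = 1.3158; s_A/(n + δ)_A = 0.28/0.114 = 2.4561.
Ratio = (1.3158/2.4561)^1.5152 = 0.5357^1.5152 ≈ 0.3884

k*_Z / k*_A ≈ 0.388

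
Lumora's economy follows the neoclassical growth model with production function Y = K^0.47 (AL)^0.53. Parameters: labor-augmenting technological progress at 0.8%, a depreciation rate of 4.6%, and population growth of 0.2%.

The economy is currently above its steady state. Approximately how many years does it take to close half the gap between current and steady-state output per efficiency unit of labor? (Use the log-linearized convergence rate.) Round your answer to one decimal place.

Near the steady state the convergence rate is λ = (1 − α)(n + g + δ).
λ = (1 − 0.47) × 0.056 = 0.53 × 0.056 = 0.02968
Half-life = ln 2 / λ = 0.6931 / 0.02968 ≈ 23.35 years

about 23.4 years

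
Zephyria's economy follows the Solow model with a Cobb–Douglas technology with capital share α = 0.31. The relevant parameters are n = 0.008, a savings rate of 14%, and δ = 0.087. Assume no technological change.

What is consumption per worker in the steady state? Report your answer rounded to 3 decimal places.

c* = 1.024

Steady state requires s·f(k) = (n + δ)·k, i.e. s·k^α = (n + δ)·k.
Dividing both sides by k: k^(1−α) = s / (n + δ).
k^0.69 = 0.14 / (0.008 + 0.087) = 0.14 / 0.095 = 1.4737
k* = 1.4737^(1/0.69) ≈ 1.7542
y* = (k*)^α = 1.7542^0.31 ≈ 1.1903
c* = (1 − s)·y* = (1 − 0.14) × 1.1903 ≈ 1.0237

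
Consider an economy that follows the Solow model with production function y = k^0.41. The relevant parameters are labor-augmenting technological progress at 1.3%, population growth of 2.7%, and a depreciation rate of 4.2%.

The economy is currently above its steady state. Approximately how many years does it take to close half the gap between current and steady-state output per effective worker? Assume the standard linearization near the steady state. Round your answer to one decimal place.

about 14.3 years

Near the steady state the convergence rate is λ = (1 − α)(n + g + δ).
λ = (1 − 0.41) × 0.082 = 0.59 × 0.082 = 0.04838
Half-life = ln 2 / λ = 0.6931 / 0.04838 ≈ 14.33 years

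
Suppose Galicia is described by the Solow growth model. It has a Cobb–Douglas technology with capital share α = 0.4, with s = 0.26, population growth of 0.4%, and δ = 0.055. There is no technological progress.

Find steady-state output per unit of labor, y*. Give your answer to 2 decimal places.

Steady state requires s·f(k) = (n + δ)·k, i.e. s·k^α = (n + δ)·k.
Dividing both sides by k: k^(1−α) = s / (n + δ).
k^0.6 = 0.26 / (0.004 + 0.055) = 0.26 / 0.059 = 4.4068
k* = 4.4068^(1/0.6) ≈ 11.8451
y* = (k*)^α = 11.8451^0.4 ≈ 2.6879

y* ≈ 2.69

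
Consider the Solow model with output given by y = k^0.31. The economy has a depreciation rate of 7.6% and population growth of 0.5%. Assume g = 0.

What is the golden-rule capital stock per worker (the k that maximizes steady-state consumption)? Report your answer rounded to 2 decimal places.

k_gold ≈ 6.99

The golden rule sets f'(k) = n + δ, i.e. α·k^(α−1) = n + δ.
So k^(1−α) = α / (n + δ) = 0.31 / 0.081 = 3.8272.
k_gold = 3.8272^(1/0.69) ≈ 6.9945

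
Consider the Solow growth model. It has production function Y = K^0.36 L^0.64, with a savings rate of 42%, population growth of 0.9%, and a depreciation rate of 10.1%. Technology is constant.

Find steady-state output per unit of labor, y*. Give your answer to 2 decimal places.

y* = 2.12

Steady state requires s·f(k) = (n + δ)·k, i.e. s·k^α = (n + δ)·k.
Dividing both sides by k: k^(1−α) = s / (n + δ).
k^0.64 = 0.42 / (0.009 + 0.101) = 0.42 / 0.110 = 3.8182
k* = 3.8182^(1/0.64) ≈ 8.1125
y* = (k*)^α = 8.1125^0.36 ≈ 2.1247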